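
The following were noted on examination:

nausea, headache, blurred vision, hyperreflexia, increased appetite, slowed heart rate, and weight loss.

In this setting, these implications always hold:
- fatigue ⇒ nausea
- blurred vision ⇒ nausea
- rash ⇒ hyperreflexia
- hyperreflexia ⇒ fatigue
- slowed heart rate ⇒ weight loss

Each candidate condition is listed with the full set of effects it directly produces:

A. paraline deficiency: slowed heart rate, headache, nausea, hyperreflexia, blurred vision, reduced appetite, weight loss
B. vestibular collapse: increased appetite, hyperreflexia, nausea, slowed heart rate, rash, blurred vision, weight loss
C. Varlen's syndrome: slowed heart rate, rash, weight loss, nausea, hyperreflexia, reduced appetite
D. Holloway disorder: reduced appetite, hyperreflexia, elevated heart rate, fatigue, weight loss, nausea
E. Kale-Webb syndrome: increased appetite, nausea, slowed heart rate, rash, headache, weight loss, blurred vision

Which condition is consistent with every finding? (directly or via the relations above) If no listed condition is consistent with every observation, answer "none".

E

Per-candidate check:
(A) paraline deficiency — fails on increased appetite (predicts reduced appetite, not increased appetite)
(B) vestibular collapse — nausea match; headache miss; blurred vision match; hyperreflexia match; increased appetite match; slowed heart rate match; weight loss match
(C) Varlen's syndrome — fails on headache, blurred vision, increased appetite (predicts reduced appetite, not increased appetite)
(D) Holloway disorder — nausea match; headache miss; blurred vision miss; hyperreflexia match; increased appetite miss; slowed heart rate miss; weight loss match
(E) Kale-Webb syndrome — nausea match; headache match; blurred vision match; hyperreflexia match (via rash → hyperreflexia); increased appetite match; slowed heart rate match; weight loss match
(E) is the only candidate with no mismatches.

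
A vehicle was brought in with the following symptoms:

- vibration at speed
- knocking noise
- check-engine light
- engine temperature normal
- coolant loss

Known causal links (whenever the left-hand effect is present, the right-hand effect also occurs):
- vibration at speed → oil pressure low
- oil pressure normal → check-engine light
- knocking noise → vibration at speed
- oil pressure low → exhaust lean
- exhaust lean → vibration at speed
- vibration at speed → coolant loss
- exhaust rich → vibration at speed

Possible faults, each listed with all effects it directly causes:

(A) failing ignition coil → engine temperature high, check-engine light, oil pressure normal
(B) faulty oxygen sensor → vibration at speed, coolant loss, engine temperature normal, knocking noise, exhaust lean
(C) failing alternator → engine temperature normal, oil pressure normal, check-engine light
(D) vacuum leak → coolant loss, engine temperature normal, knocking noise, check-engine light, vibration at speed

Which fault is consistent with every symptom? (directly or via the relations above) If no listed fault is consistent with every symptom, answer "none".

Per-candidate check:
(A) failing ignition coil — fails on vibration at speed, knocking noise, engine temperature normal, coolant loss (predicts engine temperature high, not engine temperature normal)
(B) faulty oxygen sensor — vibration at speed ✓; knocking noise ✓; check-engine light ✗; engine temperature normal ✓; coolant loss ✓
(C) failing alternator — does not account for vibration at speed, knocking noise, coolant loss
(D) vacuum leak — accounts for every observation
(D) is the only candidate with no mismatches.

D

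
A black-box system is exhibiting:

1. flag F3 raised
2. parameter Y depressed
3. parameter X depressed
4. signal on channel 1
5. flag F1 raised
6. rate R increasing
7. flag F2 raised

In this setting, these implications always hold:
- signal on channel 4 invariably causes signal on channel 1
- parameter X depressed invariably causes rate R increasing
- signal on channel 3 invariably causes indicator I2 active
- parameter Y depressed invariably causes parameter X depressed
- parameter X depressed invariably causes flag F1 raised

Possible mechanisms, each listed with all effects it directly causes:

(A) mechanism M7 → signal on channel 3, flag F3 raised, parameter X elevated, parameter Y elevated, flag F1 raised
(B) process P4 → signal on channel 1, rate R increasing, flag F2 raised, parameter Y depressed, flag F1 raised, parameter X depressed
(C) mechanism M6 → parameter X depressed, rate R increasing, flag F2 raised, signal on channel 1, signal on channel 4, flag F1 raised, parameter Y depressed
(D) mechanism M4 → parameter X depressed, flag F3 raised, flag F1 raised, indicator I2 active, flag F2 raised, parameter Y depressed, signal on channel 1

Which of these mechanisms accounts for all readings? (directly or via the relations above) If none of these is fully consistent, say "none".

Checking each candidate against the observations:
(A) mechanism M7 — fails on parameter Y depressed, parameter X depressed, signal on channel 1, rate R increasing, flag F2 raised (predicts parameter Y elevated, not parameter Y depressed; predicts parameter X elevated, not parameter X depressed)
(B) process P4 — does not account for flag F3 raised
(C) mechanism M6 — flag F3 raised ✗; parameter Y depressed ✓; parameter X depressed ✓; signal on channel 1 ✓; flag F1 raised ✓; rate R increasing ✓; flag F2 raised ✓
(D) mechanism M4 — flag F3 raised ✓; parameter Y depressed ✓; parameter X depressed ✓; signal on channel 1 ✓; flag F1 raised ✓; rate R increasing ✓ (by parameter X depressed → rate R increasing); flag F2 raised ✓
(D) is the only candidate with no mismatches.

D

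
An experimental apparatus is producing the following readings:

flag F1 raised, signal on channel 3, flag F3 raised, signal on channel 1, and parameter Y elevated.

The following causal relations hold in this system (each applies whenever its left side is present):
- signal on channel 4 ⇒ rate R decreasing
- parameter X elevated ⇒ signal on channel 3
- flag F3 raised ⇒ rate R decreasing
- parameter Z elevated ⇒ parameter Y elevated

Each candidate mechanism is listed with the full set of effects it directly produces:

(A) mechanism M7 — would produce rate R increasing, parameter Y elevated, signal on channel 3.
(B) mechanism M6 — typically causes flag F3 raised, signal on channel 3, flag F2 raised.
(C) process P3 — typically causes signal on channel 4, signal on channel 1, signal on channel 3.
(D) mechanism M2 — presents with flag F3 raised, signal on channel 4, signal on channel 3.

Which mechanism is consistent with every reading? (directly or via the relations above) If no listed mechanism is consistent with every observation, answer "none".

Checking each candidate against the observations:
(A) mechanism M7 — does not account for flag F1 raised, flag F3 raised, signal on channel 1
(B) mechanism M6 — flag F1 raised ✗; signal on channel 3 ✓; flag F3 raised ✓; signal on channel 1 ✗; parameter Y elevated ✗
(C) process P3 — does not account for flag F1 raised, flag F3 raised, parameter Y elevated
(D) mechanism M2 — does not account for flag F1 raised, signal on channel 1, parameter Y elevated
None of the listed candidates fits everything.

none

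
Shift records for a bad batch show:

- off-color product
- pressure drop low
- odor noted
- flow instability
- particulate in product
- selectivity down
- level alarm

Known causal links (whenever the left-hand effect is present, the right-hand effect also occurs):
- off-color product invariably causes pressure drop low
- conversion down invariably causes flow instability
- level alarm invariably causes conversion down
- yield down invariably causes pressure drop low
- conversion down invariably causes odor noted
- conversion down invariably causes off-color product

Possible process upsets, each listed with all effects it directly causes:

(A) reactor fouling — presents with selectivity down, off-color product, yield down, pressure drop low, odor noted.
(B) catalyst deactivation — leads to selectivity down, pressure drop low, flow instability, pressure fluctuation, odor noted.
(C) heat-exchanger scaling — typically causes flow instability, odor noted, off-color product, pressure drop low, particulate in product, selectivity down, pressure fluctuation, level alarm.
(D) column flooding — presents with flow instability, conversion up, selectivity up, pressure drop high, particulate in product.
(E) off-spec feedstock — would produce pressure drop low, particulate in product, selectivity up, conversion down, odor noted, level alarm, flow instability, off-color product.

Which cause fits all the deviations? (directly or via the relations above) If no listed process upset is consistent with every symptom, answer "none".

C

Testing each hypothesis:
(A) reactor fouling — off-color product yes; pressure drop low yes; odor noted yes; flow instability NO; particulate in product NO; selectivity down yes; level alarm NO
(B) catalyst deactivation — off-color product NO; pressure drop low yes; odor noted yes; flow instability yes; particulate in product NO; selectivity down yes; level alarm NO
(C) heat-exchanger scaling — accounts for every observation
(D) column flooding — fails on off-color product, pressure drop low, odor noted, selectivity down, level alarm (predicts pressure drop high, not pressure drop low; predicts selectivity up, not selectivity down)
(E) off-spec feedstock — fails on selectivity down (predicts selectivity up, not selectivity down)
(C) alone accounts for all the evidence.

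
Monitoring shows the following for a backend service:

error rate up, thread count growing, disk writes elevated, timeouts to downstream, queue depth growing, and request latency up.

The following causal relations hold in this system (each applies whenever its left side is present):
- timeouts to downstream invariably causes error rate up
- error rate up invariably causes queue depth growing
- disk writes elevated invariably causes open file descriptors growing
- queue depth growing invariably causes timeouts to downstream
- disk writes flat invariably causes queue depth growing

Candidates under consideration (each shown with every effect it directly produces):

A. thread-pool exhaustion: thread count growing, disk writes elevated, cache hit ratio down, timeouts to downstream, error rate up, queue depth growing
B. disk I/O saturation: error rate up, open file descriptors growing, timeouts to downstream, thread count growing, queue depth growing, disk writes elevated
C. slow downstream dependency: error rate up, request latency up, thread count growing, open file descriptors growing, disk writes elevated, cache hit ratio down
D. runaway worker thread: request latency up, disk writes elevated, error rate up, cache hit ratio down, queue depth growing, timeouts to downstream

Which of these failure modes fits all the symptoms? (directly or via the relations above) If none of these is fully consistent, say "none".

For each candidate, compare predicted effects to what was observed:
(A) thread-pool exhaustion — error rate up match; thread count growing match; disk writes elevated match; timeouts to downstream match; queue depth growing match; request latency up miss
(B) disk I/O saturation — error rate up match; thread count growing match; disk writes elevated match; timeouts to downstream match; queue depth growing match; request latency up miss
(C) slow downstream dependency — accounts for every observation (timeouts to downstream by error rate up → queue depth growing → timeouts to downstream)
(D) runaway worker thread — error rate up match; thread count growing miss; disk writes elevated match; timeouts to downstream match; queue depth growing match; request latency up match
(C) is the only candidate with no mismatches.

C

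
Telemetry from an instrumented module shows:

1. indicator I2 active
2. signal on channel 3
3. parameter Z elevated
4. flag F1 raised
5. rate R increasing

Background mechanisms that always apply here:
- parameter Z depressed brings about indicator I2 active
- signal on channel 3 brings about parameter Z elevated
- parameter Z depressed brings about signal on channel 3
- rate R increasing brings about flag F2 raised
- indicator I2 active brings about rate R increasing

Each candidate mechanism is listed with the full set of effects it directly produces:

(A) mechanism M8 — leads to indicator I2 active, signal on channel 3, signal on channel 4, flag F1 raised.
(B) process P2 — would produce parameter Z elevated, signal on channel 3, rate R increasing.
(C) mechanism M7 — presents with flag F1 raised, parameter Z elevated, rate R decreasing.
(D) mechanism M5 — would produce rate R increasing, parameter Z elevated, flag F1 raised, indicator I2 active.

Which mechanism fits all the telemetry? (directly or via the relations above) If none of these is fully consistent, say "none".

A

Testing each hypothesis:
(A) mechanism M8 — accounts for every observation (parameter Z elevated by signal on channel 3 → parameter Z elevated)
(B) process P2 — indicator I2 active ✗; signal on channel 3 ✓; parameter Z elevated ✓; flag F1 raised ✗; rate R increasing ✓
(C) mechanism M7 — indicator I2 active ✗; signal on channel 3 ✗; parameter Z elevated ✓; flag F1 raised ✓; rate R increasing ✗
(D) mechanism M5 — indicator I2 active ✓; signal on channel 3 ✗; parameter Z elevated ✓; flag F1 raised ✓; rate R increasing ✓
(A) alone accounts for all the evidence.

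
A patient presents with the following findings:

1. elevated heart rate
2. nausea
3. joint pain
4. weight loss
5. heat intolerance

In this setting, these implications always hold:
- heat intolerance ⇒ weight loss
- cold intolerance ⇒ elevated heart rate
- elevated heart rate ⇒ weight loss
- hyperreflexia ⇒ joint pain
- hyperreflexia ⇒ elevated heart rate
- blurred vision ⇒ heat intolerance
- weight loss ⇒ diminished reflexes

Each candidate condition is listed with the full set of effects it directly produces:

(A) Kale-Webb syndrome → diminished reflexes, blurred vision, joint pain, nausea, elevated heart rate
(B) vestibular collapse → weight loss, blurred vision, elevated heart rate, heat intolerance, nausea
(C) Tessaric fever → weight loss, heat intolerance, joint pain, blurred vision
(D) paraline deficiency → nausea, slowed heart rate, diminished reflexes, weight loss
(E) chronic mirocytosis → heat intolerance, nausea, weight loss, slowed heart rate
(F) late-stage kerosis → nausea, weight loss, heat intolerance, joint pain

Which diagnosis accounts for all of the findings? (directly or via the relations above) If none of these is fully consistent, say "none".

Per-candidate check:
(A) Kale-Webb syndrome — accounts for every observation (weight loss by elevated heart rate → weight loss)
(B) vestibular collapse — elevated heart rate ✓; nausea ✓; joint pain ✗; weight loss ✓; heat intolerance ✓
(C) Tessaric fever — elevated heart rate ✗; nausea ✗; joint pain ✓; weight loss ✓; heat intolerance ✓
(D) paraline deficiency — elevated heart rate ✗; nausea ✓; joint pain ✗; weight loss ✓; heat intolerance ✗
(E) chronic mirocytosis — elevated heart rate ✗; nausea ✓; joint pain ✗; weight loss ✓; heat intolerance ✓
(F) late-stage kerosis — elevated heart rate ✗; nausea ✓; joint pain ✓; weight loss ✓; heat intolerance ✓
(A) is the only candidate with no mismatches.

A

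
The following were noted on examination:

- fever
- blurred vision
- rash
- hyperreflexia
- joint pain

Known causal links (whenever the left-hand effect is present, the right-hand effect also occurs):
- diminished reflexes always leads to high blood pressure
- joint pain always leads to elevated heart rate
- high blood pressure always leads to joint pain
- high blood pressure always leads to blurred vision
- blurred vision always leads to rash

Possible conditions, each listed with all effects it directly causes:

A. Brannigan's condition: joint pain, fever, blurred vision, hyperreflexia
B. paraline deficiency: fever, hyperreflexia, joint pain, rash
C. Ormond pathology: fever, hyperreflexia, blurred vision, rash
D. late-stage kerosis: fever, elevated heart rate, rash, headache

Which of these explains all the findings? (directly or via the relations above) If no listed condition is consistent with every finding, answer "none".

A

For each candidate, compare predicted effects to what was observed:
(A) Brannigan's condition — fever ✓; blurred vision ✓; rash ✓ (by blurred vision → rash); hyperreflexia ✓; joint pain ✓
(B) paraline deficiency — does not account for blurred vision
(C) Ormond pathology — does not account for joint pain
(D) late-stage kerosis — does not account for blurred vision, hyperreflexia, joint pain
Only (A) is consistent with every observation.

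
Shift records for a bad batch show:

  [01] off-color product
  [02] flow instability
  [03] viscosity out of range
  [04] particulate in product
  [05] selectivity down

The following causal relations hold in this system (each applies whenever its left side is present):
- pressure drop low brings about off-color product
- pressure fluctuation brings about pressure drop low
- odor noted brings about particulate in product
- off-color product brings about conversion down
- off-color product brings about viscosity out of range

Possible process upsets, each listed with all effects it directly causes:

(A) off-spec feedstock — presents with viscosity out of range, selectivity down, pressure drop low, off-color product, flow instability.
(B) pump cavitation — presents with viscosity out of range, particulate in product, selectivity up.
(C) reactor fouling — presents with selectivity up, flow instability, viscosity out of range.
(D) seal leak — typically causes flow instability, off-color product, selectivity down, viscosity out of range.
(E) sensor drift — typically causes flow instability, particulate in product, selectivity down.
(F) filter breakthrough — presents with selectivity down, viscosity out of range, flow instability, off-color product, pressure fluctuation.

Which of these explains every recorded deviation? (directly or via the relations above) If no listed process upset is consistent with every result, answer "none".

Checking each candidate against the observations:
(A) off-spec feedstock — off-color product yes; flow instability yes; viscosity out of range yes; particulate in product NO; selectivity down yes
(B) pump cavitation — fails on off-color product, flow instability, selectivity down (predicts selectivity up, not selectivity down)
(C) reactor fouling — fails on off-color product, particulate in product, selectivity down (predicts selectivity up, not selectivity down)
(D) seal leak — off-color product yes; flow instability yes; viscosity out of range yes; particulate in product NO; selectivity down yes
(E) sensor drift — off-color product NO; flow instability yes; viscosity out of range NO; particulate in product yes; selectivity down yes
(F) filter breakthrough — off-color product yes; flow instability yes; viscosity out of range yes; particulate in product NO; selectivity down yes
Every candidate fails on at least one observation.

none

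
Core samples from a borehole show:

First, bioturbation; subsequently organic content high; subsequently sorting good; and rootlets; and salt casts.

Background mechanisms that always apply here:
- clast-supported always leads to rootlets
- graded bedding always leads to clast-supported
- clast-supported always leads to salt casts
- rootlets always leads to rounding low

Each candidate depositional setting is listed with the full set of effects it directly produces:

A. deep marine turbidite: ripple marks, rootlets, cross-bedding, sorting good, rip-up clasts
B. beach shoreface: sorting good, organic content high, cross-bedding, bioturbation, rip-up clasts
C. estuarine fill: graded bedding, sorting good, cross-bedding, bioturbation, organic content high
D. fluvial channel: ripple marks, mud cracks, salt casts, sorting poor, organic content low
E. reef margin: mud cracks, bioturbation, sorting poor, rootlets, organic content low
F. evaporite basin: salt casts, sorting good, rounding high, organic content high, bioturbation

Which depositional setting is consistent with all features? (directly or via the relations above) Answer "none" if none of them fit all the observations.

For each candidate, compare predicted effects to what was observed:
(A) deep marine turbidite — does not account for bioturbation, organic content high, salt casts
(B) beach shoreface — bioturbation ✓; organic content high ✓; sorting good ✓; rootlets ✗; salt casts ✗
(C) estuarine fill — accounts for every observation (rootlets via graded bedding → clast-supported → rootlets)
(D) fluvial channel — bioturbation ✗; organic content high ✗; sorting good ✗; rootlets ✗; salt casts ✓
(E) reef margin — bioturbation ✓; organic content high ✗; sorting good ✗; rootlets ✓; salt casts ✗
(F) evaporite basin — does not account for rootlets
(C) alone accounts for all the evidence.

C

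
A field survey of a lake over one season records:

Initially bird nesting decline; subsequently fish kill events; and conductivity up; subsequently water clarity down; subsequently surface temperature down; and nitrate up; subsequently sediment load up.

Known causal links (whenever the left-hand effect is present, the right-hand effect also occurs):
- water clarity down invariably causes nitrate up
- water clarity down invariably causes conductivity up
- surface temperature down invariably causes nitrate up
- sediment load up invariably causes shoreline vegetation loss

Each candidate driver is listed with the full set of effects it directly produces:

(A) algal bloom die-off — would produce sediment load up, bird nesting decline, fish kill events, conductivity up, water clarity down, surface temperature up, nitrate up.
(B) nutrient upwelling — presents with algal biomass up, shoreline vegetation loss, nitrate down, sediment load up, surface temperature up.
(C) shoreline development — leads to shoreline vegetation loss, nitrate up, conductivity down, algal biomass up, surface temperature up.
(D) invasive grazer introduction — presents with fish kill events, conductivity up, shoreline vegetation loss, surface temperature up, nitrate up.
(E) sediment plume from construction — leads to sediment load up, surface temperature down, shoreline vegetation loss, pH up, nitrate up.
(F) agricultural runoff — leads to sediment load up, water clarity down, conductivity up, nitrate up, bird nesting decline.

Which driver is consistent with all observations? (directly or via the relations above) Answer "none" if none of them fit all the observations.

none

Testing each hypothesis:
(A) algal bloom die-off — fails on surface temperature down (predicts surface temperature up, not surface temperature down)
(B) nutrient upwelling — fails on bird nesting decline, fish kill events, conductivity up, water clarity down, surface temperature down, nitrate up (predicts surface temperature up, not surface temperature down; predicts nitrate down, not nitrate up)
(C) shoreline development — bird nesting decline miss; fish kill events miss; conductivity up miss; water clarity down miss; surface temperature down miss; nitrate up match; sediment load up miss
(D) invasive grazer introduction — fails on bird nesting decline, water clarity down, surface temperature down, sediment load up (predicts surface temperature up, not surface temperature down)
(E) sediment plume from construction — does not account for bird nesting decline, fish kill events, conductivity up, water clarity down
(F) agricultural runoff — does not account for fish kill events, surface temperature down
No candidate is consistent with all observations.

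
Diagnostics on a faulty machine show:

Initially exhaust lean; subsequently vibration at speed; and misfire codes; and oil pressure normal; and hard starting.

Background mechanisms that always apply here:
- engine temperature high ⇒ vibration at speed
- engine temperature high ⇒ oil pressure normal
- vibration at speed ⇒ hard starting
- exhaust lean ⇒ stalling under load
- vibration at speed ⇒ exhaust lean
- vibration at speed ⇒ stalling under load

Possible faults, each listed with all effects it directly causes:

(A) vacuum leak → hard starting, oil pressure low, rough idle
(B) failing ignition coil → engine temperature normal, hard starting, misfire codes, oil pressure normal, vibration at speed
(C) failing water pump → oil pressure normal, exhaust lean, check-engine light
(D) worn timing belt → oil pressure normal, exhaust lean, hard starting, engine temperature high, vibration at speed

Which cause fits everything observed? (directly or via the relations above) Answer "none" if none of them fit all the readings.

For each candidate, compare predicted effects to what was observed:
(A) vacuum leak — exhaust lean NO; vibration at speed NO; misfire codes NO; oil pressure normal NO; hard starting yes
(B) failing ignition coil — exhaust lean yes (via vibration at speed → exhaust lean); vibration at speed yes; misfire codes yes; oil pressure normal yes; hard starting yes
(C) failing water pump — does not account for vibration at speed, misfire codes, hard starting
(D) worn timing belt — exhaust lean yes; vibration at speed yes; misfire codes NO; oil pressure normal yes; hard starting yes
(B) alone accounts for all the evidence.

B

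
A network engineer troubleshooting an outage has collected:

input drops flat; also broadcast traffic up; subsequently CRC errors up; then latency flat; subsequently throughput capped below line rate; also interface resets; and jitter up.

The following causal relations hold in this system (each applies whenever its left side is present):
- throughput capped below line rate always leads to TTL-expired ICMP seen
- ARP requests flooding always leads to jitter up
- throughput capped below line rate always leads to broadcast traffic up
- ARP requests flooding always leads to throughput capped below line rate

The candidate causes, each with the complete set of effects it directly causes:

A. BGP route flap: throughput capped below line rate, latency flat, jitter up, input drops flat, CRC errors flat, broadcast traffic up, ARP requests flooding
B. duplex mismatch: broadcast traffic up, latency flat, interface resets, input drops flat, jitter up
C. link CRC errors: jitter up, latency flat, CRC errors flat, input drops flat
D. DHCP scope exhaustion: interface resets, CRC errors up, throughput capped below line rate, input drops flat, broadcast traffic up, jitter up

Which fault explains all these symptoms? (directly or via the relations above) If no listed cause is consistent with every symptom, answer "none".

Testing each hypothesis:
(A) BGP route flap — fails on CRC errors up, interface resets (predicts CRC errors flat, not CRC errors up)
(B) duplex mismatch — input drops flat yes; broadcast traffic up yes; CRC errors up NO; latency flat yes; throughput capped below line rate NO; interface resets yes; jitter up yes
(C) link CRC errors — input drops flat yes; broadcast traffic up NO; CRC errors up NO; latency flat yes; throughput capped below line rate NO; interface resets NO; jitter up yes
(D) DHCP scope exhaustion — input drops flat yes; broadcast traffic up yes; CRC errors up yes; latency flat NO; throughput capped below line rate yes; interface resets yes; jitter up yes
None of the listed candidates fits everything.

none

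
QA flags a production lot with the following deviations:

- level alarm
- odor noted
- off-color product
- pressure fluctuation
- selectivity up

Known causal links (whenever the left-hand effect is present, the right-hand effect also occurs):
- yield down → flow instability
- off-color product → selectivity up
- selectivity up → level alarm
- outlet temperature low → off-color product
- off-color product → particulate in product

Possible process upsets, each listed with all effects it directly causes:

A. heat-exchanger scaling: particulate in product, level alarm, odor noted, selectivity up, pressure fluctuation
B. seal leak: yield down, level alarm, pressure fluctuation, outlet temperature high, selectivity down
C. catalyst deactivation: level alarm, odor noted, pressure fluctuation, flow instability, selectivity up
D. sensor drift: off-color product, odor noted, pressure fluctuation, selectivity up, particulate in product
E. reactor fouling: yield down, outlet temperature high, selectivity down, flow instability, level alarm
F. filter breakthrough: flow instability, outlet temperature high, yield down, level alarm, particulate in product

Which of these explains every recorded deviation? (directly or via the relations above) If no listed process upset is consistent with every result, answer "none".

D

For each candidate, compare predicted effects to what was observed:
(A) heat-exchanger scaling — does not account for off-color product
(B) seal leak — fails on odor noted, off-color product, selectivity up (predicts selectivity down, not selectivity up)
(C) catalyst deactivation — does not account for off-color product
(D) sensor drift — accounts for every observation (level alarm by selectivity up → level alarm)
(E) reactor fouling — level alarm ✓; odor noted ✗; off-color product ✗; pressure fluctuation ✗; selectivity up ✗
(F) filter breakthrough — level alarm ✓; odor noted ✗; off-color product ✗; pressure fluctuation ✗; selectivity up ✗
Only (D) is consistent with every observation.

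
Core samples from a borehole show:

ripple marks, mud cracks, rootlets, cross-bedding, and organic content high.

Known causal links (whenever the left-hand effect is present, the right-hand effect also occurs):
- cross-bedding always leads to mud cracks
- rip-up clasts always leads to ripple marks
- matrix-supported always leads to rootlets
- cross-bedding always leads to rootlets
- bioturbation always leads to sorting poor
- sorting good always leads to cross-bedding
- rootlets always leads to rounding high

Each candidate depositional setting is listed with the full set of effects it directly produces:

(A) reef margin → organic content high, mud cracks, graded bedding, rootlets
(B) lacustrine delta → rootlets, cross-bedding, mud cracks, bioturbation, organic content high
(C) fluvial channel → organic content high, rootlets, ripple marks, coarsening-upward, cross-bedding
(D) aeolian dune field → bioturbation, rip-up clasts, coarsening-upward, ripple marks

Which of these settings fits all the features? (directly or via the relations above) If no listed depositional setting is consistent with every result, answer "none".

Checking each candidate against the observations:
(A) reef margin — ripple marks -; mud cracks +; rootlets +; cross-bedding -; organic content high +
(B) lacustrine delta — does not account for ripple marks
(C) fluvial channel — ripple marks +; mud cracks + (through cross-bedding → mud cracks); rootlets +; cross-bedding +; organic content high +
(D) aeolian dune field — ripple marks +; mud cracks -; rootlets -; cross-bedding -; organic content high -
(C) is the only candidate with no mismatches.

C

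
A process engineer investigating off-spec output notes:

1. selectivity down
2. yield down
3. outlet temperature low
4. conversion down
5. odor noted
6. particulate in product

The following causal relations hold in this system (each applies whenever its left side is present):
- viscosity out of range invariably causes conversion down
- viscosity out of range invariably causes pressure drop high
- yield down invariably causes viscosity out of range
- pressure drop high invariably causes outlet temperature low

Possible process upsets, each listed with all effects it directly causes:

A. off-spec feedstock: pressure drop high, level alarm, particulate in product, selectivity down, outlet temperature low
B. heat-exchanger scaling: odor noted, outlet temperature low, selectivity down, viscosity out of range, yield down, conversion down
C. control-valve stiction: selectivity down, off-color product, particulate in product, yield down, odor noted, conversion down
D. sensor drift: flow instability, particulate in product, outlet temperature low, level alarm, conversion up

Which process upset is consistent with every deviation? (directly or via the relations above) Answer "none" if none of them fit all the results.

Checking each candidate against the observations:
(A) off-spec feedstock — does not account for yield down, conversion down, odor noted
(B) heat-exchanger scaling — does not account for particulate in product
(C) control-valve stiction — selectivity down +; yield down +; outlet temperature low + (by yield down → viscosity out of range → pressure drop high → outlet temperature low); conversion down +; odor noted +; particulate in product +
(D) sensor drift — selectivity down -; yield down -; outlet temperature low +; conversion down -; odor noted -; particulate in product +
(C) alone accounts for all the evidence.

C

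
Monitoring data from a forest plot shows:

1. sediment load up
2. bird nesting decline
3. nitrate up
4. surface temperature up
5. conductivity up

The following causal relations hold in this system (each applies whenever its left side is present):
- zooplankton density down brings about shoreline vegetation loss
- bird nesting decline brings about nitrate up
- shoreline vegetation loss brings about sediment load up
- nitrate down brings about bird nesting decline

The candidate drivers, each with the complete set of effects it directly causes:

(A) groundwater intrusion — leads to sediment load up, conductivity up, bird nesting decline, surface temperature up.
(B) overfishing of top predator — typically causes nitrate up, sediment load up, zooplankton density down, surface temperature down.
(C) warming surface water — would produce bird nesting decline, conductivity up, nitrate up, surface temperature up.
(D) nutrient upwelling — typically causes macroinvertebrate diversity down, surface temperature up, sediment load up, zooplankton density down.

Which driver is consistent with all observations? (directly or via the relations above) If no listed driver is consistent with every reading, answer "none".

A

For each candidate, compare predicted effects to what was observed:
(A) groundwater intrusion — accounts for every observation (nitrate up via bird nesting decline → nitrate up)
(B) overfishing of top predator — sediment load up yes; bird nesting decline NO; nitrate up yes; surface temperature up NO; conductivity up NO
(C) warming surface water — sediment load up NO; bird nesting decline yes; nitrate up yes; surface temperature up yes; conductivity up yes
(D) nutrient upwelling — sediment load up yes; bird nesting decline NO; nitrate up NO; surface temperature up yes; conductivity up NO
(A) alone accounts for all the evidence.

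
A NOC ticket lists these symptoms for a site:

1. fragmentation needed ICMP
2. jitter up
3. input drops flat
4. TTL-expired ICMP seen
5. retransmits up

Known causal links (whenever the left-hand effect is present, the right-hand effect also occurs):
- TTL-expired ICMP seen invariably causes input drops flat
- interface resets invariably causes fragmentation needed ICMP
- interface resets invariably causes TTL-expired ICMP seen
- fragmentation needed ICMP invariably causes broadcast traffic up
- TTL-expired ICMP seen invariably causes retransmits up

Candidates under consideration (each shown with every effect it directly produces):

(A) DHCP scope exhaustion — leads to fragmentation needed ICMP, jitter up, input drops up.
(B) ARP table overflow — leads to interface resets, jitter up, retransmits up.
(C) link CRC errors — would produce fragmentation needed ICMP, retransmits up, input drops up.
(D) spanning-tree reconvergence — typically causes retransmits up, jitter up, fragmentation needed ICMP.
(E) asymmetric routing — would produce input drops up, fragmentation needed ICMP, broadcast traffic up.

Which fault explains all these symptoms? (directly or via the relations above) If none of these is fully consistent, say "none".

B

Checking each candidate against the observations:
(A) DHCP scope exhaustion — fragmentation needed ICMP match; jitter up match; input drops flat miss; TTL-expired ICMP seen miss; retransmits up miss
(B) ARP table overflow — accounts for every observation (fragmentation needed ICMP through interface resets → fragmentation needed ICMP)
(C) link CRC errors — fails on jitter up, input drops flat, TTL-expired ICMP seen (predicts input drops up, not input drops flat)
(D) spanning-tree reconvergence — does not account for input drops flat, TTL-expired ICMP seen
(E) asymmetric routing — fails on jitter up, input drops flat, TTL-expired ICMP seen, retransmits up (predicts input drops up, not input drops flat)
(B) is the only candidate with no mismatches.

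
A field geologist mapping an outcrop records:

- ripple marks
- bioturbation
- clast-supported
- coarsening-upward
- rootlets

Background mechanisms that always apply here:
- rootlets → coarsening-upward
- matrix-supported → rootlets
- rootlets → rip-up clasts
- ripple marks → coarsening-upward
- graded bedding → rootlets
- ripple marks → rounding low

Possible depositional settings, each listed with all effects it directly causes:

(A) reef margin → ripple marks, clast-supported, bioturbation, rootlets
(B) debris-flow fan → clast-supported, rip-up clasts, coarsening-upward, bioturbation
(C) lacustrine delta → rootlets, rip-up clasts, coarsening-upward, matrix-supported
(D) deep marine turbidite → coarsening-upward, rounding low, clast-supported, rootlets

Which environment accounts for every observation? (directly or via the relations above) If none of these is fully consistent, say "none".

A

For each candidate, compare predicted effects to what was observed:
(A) reef margin — accounts for every observation (coarsening-upward via ripple marks → coarsening-upward)
(B) debris-flow fan — does not account for ripple marks, rootlets
(C) lacustrine delta — fails on ripple marks, bioturbation, clast-supported (predicts matrix-supported, not clast-supported)
(D) deep marine turbidite — ripple marks ✗; bioturbation ✗; clast-supported ✓; coarsening-upward ✓; rootlets ✓
(A) alone accounts for all the evidence.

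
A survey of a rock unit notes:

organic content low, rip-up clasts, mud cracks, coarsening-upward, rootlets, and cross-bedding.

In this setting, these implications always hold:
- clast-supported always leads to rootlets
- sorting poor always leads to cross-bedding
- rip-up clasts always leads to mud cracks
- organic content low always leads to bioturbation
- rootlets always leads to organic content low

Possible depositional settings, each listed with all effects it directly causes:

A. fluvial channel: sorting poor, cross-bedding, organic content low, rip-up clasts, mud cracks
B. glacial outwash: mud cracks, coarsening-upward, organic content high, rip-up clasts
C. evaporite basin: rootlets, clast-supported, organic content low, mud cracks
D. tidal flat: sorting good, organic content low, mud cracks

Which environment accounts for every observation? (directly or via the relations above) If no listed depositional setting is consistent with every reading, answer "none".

Checking each candidate against the observations:
(A) fluvial channel — organic content low +; rip-up clasts +; mud cracks +; coarsening-upward -; rootlets -; cross-bedding +
(B) glacial outwash — organic content low -; rip-up clasts +; mud cracks +; coarsening-upward +; rootlets -; cross-bedding -
(C) evaporite basin — does not account for rip-up clasts, coarsening-upward, cross-bedding
(D) tidal flat — organic content low +; rip-up clasts -; mud cracks +; coarsening-upward -; rootlets -; cross-bedding -
No candidate is consistent with all observations.

none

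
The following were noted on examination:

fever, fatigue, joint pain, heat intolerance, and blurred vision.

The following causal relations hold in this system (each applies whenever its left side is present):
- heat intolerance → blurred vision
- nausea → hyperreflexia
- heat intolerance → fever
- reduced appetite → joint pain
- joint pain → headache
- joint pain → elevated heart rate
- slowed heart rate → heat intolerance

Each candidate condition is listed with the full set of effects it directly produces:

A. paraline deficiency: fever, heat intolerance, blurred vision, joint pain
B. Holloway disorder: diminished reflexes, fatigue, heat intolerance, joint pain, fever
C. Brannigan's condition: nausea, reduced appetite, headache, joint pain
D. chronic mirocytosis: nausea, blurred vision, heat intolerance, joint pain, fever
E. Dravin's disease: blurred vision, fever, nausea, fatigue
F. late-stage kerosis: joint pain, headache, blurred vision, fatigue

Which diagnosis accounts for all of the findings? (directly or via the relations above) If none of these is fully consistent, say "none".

Checking each candidate against the observations:
(A) paraline deficiency — fever yes; fatigue NO; joint pain yes; heat intolerance yes; blurred vision yes
(B) Holloway disorder — fever yes; fatigue yes; joint pain yes; heat intolerance yes; blurred vision yes (via heat intolerance → blurred vision)
(C) Brannigan's condition — does not account for fever, fatigue, heat intolerance, blurred vision
(D) chronic mirocytosis — does not account for fatigue
(E) Dravin's disease — does not account for joint pain, heat intolerance
(F) late-stage kerosis — fever NO; fatigue yes; joint pain yes; heat intolerance NO; blurred vision yes
Only (B) is consistent with every observation.

B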